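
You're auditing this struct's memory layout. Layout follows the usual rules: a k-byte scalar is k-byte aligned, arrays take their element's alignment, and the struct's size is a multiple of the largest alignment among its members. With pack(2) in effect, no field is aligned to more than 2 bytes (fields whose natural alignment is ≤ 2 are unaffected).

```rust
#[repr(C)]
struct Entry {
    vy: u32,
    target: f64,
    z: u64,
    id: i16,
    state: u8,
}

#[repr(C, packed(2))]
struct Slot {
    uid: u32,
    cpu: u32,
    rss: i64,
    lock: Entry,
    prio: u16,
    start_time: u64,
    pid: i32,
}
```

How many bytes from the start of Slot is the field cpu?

4

Entry: @0: vy [4B, align 4] → 4; +4 pad (align 8); @8: target [8B, align 8] → 16; @16: z [8B, align 8] → 24; @24: id [2B, align 2] → 26; @26: state [1B, align 1] → 27; +5 tail pad (align 8); size 32, align 8
@0: uid [4B, align 2] → 4
@4: cpu [4B, align 2] → 8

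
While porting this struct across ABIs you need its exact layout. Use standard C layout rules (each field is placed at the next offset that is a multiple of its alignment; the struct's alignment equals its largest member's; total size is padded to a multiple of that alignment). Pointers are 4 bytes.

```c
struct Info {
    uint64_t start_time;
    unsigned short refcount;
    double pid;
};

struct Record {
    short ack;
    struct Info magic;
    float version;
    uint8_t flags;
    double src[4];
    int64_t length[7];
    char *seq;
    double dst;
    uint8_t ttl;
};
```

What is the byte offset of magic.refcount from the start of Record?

16

Info: 0..8  start_time  (8B, 8-aligned); 8..10  refcount  (2B, 2-aligned); 10..16  -- padding (6B); 16..24  pid  (8B, 8-aligned); sizeof = 24, alignof = 8
0..2  ack  (2B, 2-aligned)
2..8  -- padding (6B)
8..32  magic  (24B, 8-aligned)
within Info: refcount at 8
8 + 8 = 16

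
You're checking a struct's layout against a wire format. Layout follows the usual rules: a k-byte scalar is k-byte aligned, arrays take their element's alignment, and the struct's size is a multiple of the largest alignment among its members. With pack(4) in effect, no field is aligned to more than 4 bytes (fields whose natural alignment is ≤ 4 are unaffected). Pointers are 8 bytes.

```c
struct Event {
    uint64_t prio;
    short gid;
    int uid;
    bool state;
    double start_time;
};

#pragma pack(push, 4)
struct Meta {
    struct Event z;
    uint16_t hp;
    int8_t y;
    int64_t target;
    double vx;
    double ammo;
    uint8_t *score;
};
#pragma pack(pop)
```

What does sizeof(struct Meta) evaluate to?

68 bytes

Event: prio at 0 (size 8, align 8) → ends 8; gid at 8 (size 2, align 2) → ends 10; pad 2 to align 4 for uid; uid at 12 (size 4, align 4) → ends 16; state at 16 (size 1, align 1) → ends 17; pad 7 to align 8 for start_time; start_time at 24 (size 8, align 8) → ends 32; total 32 bytes, alignment 8
z at 0 (size 32, align 4) → ends 32
hp at 32 (size 2, align 2) → ends 34
y at 34 (size 1, align 1) → ends 35
pad 1 to align 4 for target
target at 36 (size 8, align 4) → ends 44
vx at 44 (size 8, align 4) → ends 52
ammo at 52 (size 8, align 4) → ends 60
score at 60 (size 8, align 4) → ends 68
total 68 bytes, alignment 4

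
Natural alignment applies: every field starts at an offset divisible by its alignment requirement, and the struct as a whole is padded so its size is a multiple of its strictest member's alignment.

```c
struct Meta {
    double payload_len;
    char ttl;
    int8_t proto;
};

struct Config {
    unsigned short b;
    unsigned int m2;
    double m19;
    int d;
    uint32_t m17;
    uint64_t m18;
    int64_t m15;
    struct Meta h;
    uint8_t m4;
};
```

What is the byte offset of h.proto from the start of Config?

49

Meta: 0..8  payload_len  (8B, 8-aligned); 8..9  ttl  (1B, 1-aligned); 9..10  proto  (1B, 1-aligned); 10..16  -- tail padding (6B); sizeof = 16, alignof = 8
0..2  b  (2B, 2-aligned)
2..4  -- padding (2B)
4..8  m2  (4B, 4-aligned)
8..16  m19  (8B, 8-aligned)
16..20  d  (4B, 4-aligned)
20..24  m17  (4B, 4-aligned)
24..32  m18  (8B, 8-aligned)
32..40  m15  (8B, 8-aligned)
40..56  h  (16B, 8-aligned)
within Meta: proto at 9
40 + 9 = 49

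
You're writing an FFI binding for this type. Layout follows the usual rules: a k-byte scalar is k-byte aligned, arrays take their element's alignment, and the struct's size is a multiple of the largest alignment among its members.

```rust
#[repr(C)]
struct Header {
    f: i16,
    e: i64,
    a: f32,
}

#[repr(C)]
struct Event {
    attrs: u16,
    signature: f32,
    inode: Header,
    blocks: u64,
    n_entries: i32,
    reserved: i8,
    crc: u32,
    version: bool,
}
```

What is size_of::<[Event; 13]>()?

728

Header: @0: f [2B, align 2] → 2; +6 pad (align 8); @8: e [8B, align 8] → 16; @16: a [4B, align 4] → 20; +4 tail pad (align 8); size 24, align 8
@0: attrs [2B, align 2] → 2
+2 pad (align 4)
@4: signature [4B, align 4] → 8
@8: inode [24B, align 8] → 32
@32: blocks [8B, align 8] → 40
@40: n_entries [4B, align 4] → 44
@44: reserved [1B, align 1] → 45
+3 pad (align 4)
@48: crc [4B, align 4] → 52
@52: version [1B, align 1] → 53
+3 tail pad (align 8)
size 56, align 8
array of 13: 13 × 56 = 728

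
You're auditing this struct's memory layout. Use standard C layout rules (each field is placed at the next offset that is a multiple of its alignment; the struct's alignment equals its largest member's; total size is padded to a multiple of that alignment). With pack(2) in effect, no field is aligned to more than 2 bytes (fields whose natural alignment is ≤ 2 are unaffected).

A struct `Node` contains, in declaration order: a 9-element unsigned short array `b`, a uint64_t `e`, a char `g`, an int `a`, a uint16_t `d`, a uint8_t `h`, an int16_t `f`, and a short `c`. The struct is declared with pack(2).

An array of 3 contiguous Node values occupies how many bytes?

120

b at 0 (size 18, align 2) → ends 18
e at 18 (size 8, align 2) → ends 26
g at 26 (size 1, align 1) → ends 27
pad 1 to align 2 for a
a at 28 (size 4, align 2) → ends 32
d at 32 (size 2, align 2) → ends 34
h at 34 (size 1, align 1) → ends 35
pad 1 to align 2 for f
f at 36 (size 2, align 2) → ends 38
c at 38 (size 2, align 2) → ends 40
total 40 bytes, alignment 2
array of 3: 3 × 40 = 120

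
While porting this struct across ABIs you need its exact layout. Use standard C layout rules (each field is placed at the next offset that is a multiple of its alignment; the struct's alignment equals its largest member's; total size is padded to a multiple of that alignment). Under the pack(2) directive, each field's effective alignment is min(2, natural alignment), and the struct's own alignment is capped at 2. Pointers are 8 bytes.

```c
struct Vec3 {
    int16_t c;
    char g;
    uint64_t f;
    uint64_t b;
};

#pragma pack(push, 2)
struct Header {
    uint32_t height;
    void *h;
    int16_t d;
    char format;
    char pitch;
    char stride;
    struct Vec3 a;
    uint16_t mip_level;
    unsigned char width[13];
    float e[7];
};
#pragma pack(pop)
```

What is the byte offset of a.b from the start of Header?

Vec3: c at 0 (size 2, align 2) → ends 2; g at 2 (size 1, align 1) → ends 3; pad 5 to align 8 for f; f at 8 (size 8, align 8) → ends 16; b at 16 (size 8, align 8) → ends 24; total 24 bytes, alignment 8
height at 0 (size 4, align 2) → ends 4
h at 4 (size 8, align 2) → ends 12
d at 12 (size 2, align 2) → ends 14
format at 14 (size 1, align 1) → ends 15
pitch at 15 (size 1, align 1) → ends 16
stride at 16 (size 1, align 1) → ends 17
pad 1 to align 2 for a
a at 18 (size 24, align 2) → ends 42
within Vec3: b at 16
18 + 16 = 34

34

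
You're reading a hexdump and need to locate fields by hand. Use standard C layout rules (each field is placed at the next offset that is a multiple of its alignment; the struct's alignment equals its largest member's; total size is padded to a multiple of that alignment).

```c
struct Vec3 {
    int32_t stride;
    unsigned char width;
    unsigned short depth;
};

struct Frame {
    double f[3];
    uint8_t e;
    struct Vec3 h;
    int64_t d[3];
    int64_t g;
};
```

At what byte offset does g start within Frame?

64

Vec3: 0..4  stride  (4B, 4-aligned); 4..5  width  (1B, 1-aligned); 5..6  -- padding (1B); 6..8  depth  (2B, 2-aligned); sizeof = 8, alignof = 4
0..24  f  (24B, 8-aligned)
24..25  e  (1B, 1-aligned)
25..28  -- padding (3B)
28..36  h  (8B, 4-aligned)
36..40  -- padding (4B)
40..64  d  (24B, 8-aligned)
64..72  g  (8B, 8-aligned)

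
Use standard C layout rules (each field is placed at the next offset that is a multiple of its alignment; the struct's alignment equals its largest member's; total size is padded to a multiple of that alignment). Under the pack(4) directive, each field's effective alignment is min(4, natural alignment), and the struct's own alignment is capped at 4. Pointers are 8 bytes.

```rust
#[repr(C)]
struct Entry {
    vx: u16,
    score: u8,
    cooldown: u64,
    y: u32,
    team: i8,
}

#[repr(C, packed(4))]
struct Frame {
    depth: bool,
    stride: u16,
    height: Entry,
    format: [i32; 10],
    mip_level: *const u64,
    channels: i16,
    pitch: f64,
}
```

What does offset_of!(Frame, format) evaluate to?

Entry: vx at 0 (size 2, align 2) → ends 2; score at 2 (size 1, align 1) → ends 3; pad 5 to align 8 for cooldown; cooldown at 8 (size 8, align 8) → ends 16; y at 16 (size 4, align 4) → ends 20; team at 20 (size 1, align 1) → ends 21; tail pad 3 to reach multiple of 8; total 24 bytes, alignment 8
depth at 0 (size 1, align 1) → ends 1
pad 1 to align 2 for stride
stride at 2 (size 2, align 2) → ends 4
height at 4 (size 24, align 4) → ends 28
format at 28 (size 40, align 4) → ends 68

28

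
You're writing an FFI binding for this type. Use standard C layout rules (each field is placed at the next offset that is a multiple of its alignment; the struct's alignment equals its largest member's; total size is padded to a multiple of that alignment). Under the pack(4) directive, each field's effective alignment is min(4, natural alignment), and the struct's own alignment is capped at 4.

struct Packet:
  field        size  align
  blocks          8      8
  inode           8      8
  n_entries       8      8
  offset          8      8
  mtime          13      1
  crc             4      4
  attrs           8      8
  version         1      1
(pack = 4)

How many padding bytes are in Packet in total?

6

@0: blocks [8B, align 4] → 8
@8: inode [8B, align 4] → 16
@16: n_entries [8B, align 4] → 24
@24: offset [8B, align 4] → 32
@32: mtime [13B, align 1] → 45
+3 pad (align 4)
@48: crc [4B, align 4] → 52
@52: attrs [8B, align 4] → 60
@60: version [1B, align 1] → 61
+3 tail pad (align 4)
size 64, align 4
data bytes 58, size 64 → padding 6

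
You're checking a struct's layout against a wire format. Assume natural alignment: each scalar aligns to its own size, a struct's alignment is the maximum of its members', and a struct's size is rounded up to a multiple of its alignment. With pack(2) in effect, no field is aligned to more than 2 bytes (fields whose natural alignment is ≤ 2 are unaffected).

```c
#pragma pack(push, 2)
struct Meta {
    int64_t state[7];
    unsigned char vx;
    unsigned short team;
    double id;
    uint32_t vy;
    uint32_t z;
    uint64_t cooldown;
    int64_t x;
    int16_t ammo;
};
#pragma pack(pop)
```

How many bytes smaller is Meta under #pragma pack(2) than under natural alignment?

natural layout:
  @0: state [56B, align 8] → 56
  @56: vx [1B, align 1] → 57
  +1 pad (align 2)
  @58: team [2B, align 2] → 60
  +4 pad (align 8)
  @64: id [8B, align 8] → 72
  @72: vy [4B, align 4] → 76
  @76: z [4B, align 4] → 80
  @80: cooldown [8B, align 8] → 88
  @88: x [8B, align 8] → 96
  @96: ammo [2B, align 2] → 98
  +6 tail pad (align 8)
  size 104, align 8
packed(2) layout:
  @0: state [56B, align 2] → 56
  @56: vx [1B, align 1] → 57
  +1 pad (align 2)
  @58: team [2B, align 2] → 60
  @60: id [8B, align 2] → 68
  @68: vy [4B, align 2] → 72
  @72: z [4B, align 2] → 76
  @76: cooldown [8B, align 2] → 84
  @84: x [8B, align 2] → 92
  @92: ammo [2B, align 2] → 94
  size 94, align 2
104 − 94 = 10

10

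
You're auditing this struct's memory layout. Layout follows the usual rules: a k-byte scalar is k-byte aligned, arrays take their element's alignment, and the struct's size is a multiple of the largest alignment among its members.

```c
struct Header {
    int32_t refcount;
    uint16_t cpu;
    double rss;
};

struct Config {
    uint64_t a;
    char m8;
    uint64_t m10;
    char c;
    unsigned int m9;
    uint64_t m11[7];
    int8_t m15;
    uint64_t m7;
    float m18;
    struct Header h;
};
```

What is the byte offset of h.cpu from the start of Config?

116

Header: refcount at 0 (size 4, align 4) → ends 4; cpu at 4 (size 2, align 2) → ends 6; pad 2 to align 8 for rss; rss at 8 (size 8, align 8) → ends 16; total 16 bytes, alignment 8
a at 0 (size 8, align 8) → ends 8
m8 at 8 (size 1, align 1) → ends 9
pad 7 to align 8 for m10
m10 at 16 (size 8, align 8) → ends 24
c at 24 (size 1, align 1) → ends 25
pad 3 to align 4 for m9
m9 at 28 (size 4, align 4) → ends 32
m11 at 32 (size 56, align 8) → ends 88
m15 at 88 (size 1, align 1) → ends 89
pad 7 to align 8 for m7
m7 at 96 (size 8, align 8) → ends 104
m18 at 104 (size 4, align 4) → ends 108
pad 4 to align 8 for h
h at 112 (size 16, align 8) → ends 128
within Header: cpu at 4
112 + 4 = 116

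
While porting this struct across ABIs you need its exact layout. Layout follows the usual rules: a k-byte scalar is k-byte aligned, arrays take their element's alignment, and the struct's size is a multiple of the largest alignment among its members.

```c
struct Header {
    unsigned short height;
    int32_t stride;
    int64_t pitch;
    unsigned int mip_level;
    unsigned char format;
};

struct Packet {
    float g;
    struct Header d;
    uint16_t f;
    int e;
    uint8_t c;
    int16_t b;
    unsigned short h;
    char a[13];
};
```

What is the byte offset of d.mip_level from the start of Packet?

Header: @0: height [2B, align 2] → 2; +2 pad (align 4); @4: stride [4B, align 4] → 8; @8: pitch [8B, align 8] → 16; @16: mip_level [4B, align 4] → 20; @20: format [1B, align 1] → 21; +3 tail pad (align 8); size 24, align 8
@0: g [4B, align 4] → 4
+4 pad (align 8)
@8: d [24B, align 8] → 32
within Header: mip_level at 16
8 + 16 = 24

24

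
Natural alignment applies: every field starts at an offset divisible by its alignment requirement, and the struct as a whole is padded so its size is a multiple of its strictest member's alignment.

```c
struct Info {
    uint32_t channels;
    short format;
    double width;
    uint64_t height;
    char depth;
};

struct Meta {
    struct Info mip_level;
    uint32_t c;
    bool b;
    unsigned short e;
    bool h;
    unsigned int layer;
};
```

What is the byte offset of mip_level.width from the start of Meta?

8

Info: channels at 0 (size 4, align 4) → ends 4; format at 4 (size 2, align 2) → ends 6; pad 2 to align 8 for width; width at 8 (size 8, align 8) → ends 16; height at 16 (size 8, align 8) → ends 24; depth at 24 (size 1, align 1) → ends 25; tail pad 7 to reach multiple of 8; total 32 bytes, alignment 8
mip_level at 0 (size 32, align 8) → ends 32
within Info: width at 8
0 + 8 = 8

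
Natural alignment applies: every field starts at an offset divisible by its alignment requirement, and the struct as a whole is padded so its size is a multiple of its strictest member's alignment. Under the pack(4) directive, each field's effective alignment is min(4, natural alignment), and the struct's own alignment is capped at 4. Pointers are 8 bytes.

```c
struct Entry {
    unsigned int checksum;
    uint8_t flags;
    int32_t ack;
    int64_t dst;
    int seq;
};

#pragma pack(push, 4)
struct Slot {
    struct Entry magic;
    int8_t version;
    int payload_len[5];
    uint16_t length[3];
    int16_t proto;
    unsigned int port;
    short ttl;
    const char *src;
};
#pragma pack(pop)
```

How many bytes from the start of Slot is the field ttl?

68

Entry: @0: checksum [4B, align 4] → 4; @4: flags [1B, align 1] → 5; +3 pad (align 4); @8: ack [4B, align 4] → 12; +4 pad (align 8); @16: dst [8B, align 8] → 24; @24: seq [4B, align 4] → 28; +4 tail pad (align 8); size 32, align 8
@0: magic [32B, align 4] → 32
@32: version [1B, align 1] → 33
+3 pad (align 4)
@36: payload_len [20B, align 4] → 56
@56: length [6B, align 2] → 62
@62: proto [2B, align 2] → 64
@64: port [4B, align 4] → 68
@68: ttl [2B, align 2] → 70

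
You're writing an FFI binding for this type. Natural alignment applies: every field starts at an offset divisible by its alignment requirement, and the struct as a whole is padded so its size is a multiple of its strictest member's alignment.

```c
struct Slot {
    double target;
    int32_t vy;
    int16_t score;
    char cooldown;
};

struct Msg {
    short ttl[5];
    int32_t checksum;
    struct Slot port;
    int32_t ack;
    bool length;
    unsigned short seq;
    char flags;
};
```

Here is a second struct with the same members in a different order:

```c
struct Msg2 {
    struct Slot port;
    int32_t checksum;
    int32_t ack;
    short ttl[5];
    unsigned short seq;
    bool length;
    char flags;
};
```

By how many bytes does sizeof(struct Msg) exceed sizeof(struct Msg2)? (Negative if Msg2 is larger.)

8

Slot: 0..8  target  (8B, 8-aligned); 8..12  vy  (4B, 4-aligned); 12..14  score  (2B, 2-aligned); 14..15  cooldown  (1B, 1-aligned); 15..16  -- tail padding (1B); sizeof = 16, alignof = 8
0..10  ttl  (10B, 2-aligned)
10..12  -- padding (2B)
12..16  checksum  (4B, 4-aligned)
16..32  port  (16B, 8-aligned)
32..36  ack  (4B, 4-aligned)
36..37  length  (1B, 1-aligned)
37..38  -- padding (1B)
38..40  seq  (2B, 2-aligned)
40..41  flags  (1B, 1-aligned)
41..48  -- tail padding (7B)
sizeof = 48, alignof = 8
— Msg2 —
0..16  port  (16B, 8-aligned)
16..20  checksum  (4B, 4-aligned)
20..24  ack  (4B, 4-aligned)
24..34  ttl  (10B, 2-aligned)
34..36  seq  (2B, 2-aligned)
36..37  length  (1B, 1-aligned)
37..38  flags  (1B, 1-aligned)
38..40  -- tail padding (2B)
sizeof = 40, alignof = 8
48 − 40 = 8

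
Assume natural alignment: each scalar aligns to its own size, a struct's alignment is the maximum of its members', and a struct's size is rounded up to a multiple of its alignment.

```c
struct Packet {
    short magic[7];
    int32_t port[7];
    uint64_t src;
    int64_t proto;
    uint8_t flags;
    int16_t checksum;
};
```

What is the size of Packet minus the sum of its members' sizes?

magic at 0 (size 14, align 2) → ends 14
pad 2 to align 4 for port
port at 16 (size 28, align 4) → ends 44
pad 4 to align 8 for src
src at 48 (size 8, align 8) → ends 56
proto at 56 (size 8, align 8) → ends 64
flags at 64 (size 1, align 1) → ends 65
pad 1 to align 2 for checksum
checksum at 66 (size 2, align 2) → ends 68
tail pad 4 to reach multiple of 8
total 72 bytes, alignment 8
data bytes 61, size 72 → padding 11

11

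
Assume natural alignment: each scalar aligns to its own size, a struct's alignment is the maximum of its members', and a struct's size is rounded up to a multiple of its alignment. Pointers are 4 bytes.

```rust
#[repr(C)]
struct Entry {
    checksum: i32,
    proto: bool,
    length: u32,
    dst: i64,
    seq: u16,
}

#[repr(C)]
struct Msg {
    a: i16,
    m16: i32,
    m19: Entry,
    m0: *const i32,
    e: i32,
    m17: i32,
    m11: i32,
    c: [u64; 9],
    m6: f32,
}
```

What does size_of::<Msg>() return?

Entry: checksum at 0 (size 4, align 4) → ends 4; proto at 4 (size 1, align 1) → ends 5; pad 3 to align 4 for length; length at 8 (size 4, align 4) → ends 12; pad 4 to align 8 for dst; dst at 16 (size 8, align 8) → ends 24; seq at 24 (size 2, align 2) → ends 26; tail pad 6 to reach multiple of 8; total 32 bytes, alignment 8
a at 0 (size 2, align 2) → ends 2
pad 2 to align 4 for m16
m16 at 4 (size 4, align 4) → ends 8
m19 at 8 (size 32, align 8) → ends 40
m0 at 40 (size 4, align 4) → ends 44
e at 44 (size 4, align 4) → ends 48
m17 at 48 (size 4, align 4) → ends 52
m11 at 52 (size 4, align 4) → ends 56
c at 56 (size 72, align 8) → ends 128
m6 at 128 (size 4, align 4) → ends 132
tail pad 4 to reach multiple of 8
total 136 bytes, alignment 8

136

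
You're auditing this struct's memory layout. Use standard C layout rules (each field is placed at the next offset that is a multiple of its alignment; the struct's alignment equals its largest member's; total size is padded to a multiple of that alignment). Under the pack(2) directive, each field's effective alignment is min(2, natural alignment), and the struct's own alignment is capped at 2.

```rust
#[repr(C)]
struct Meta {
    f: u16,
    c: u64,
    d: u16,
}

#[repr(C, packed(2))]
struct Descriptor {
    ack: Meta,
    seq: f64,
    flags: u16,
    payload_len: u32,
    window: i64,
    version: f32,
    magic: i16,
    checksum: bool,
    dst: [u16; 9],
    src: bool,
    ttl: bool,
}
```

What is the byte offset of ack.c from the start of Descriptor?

Meta: f at 0 (size 2, align 2) → ends 2; pad 6 to align 8 for c; c at 8 (size 8, align 8) → ends 16; d at 16 (size 2, align 2) → ends 18; tail pad 6 to reach multiple of 8; total 24 bytes, alignment 8
ack at 0 (size 24, align 2) → ends 24
within Meta: c at 8
0 + 8 = 8

8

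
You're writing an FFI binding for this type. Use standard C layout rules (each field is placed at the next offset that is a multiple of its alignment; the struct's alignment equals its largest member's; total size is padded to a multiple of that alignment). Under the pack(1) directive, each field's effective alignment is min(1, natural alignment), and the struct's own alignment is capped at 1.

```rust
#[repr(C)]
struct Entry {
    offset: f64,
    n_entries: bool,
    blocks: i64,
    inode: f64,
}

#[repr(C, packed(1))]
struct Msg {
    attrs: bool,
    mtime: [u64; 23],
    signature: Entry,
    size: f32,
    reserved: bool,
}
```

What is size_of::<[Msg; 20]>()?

4440

Entry: offset at 0 (size 8, align 8) → ends 8; n_entries at 8 (size 1, align 1) → ends 9; pad 7 to align 8 for blocks; blocks at 16 (size 8, align 8) → ends 24; inode at 24 (size 8, align 8) → ends 32; total 32 bytes, alignment 8
attrs at 0 (size 1, align 1) → ends 1
mtime at 1 (size 184, align 1) → ends 185
signature at 185 (size 32, align 1) → ends 217
size at 217 (size 4, align 1) → ends 221
reserved at 221 (size 1, align 1) → ends 222
total 222 bytes, alignment 1
array of 20: 20 × 222 = 4440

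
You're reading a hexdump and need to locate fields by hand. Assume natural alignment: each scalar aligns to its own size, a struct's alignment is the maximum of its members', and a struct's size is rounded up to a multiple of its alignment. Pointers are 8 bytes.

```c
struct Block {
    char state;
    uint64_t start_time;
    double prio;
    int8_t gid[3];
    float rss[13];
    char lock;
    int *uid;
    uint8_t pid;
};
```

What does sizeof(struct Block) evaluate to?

state at 0 (size 1, align 1) → ends 1
pad 7 to align 8 for start_time
start_time at 8 (size 8, align 8) → ends 16
prio at 16 (size 8, align 8) → ends 24
gid at 24 (size 3, align 1) → ends 27
pad 1 to align 4 for rss
rss at 28 (size 52, align 4) → ends 80
lock at 80 (size 1, align 1) → ends 81
pad 7 to align 8 for uid
uid at 88 (size 8, align 8) → ends 96
pid at 96 (size 1, align 1) → ends 97
tail pad 7 to reach multiple of 8
total 104 bytes, alignment 8

104 bytes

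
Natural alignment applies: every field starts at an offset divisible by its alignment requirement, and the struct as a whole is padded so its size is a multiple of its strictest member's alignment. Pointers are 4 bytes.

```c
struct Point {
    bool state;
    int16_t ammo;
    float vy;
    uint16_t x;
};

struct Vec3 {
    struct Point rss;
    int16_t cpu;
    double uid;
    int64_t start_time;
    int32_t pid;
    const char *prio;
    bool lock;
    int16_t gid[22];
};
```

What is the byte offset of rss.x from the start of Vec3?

Point: state at 0 (size 1, align 1) → ends 1; pad 1 to align 2 for ammo; ammo at 2 (size 2, align 2) → ends 4; vy at 4 (size 4, align 4) → ends 8; x at 8 (size 2, align 2) → ends 10; tail pad 2 to reach multiple of 4; total 12 bytes, alignment 4
rss at 0 (size 12, align 4) → ends 12
within Point: x at 8
0 + 8 = 8

8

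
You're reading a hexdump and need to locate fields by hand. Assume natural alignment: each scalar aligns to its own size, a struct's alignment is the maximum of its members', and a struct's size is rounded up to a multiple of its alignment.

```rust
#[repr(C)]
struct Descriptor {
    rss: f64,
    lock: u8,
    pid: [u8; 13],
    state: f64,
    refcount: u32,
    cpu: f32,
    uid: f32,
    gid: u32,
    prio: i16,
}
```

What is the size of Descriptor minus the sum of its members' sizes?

8

rss at 0 (size 8, align 8) → ends 8
lock at 8 (size 1, align 1) → ends 9
pid at 9 (size 13, align 1) → ends 22
pad 2 to align 8 for state
state at 24 (size 8, align 8) → ends 32
refcount at 32 (size 4, align 4) → ends 36
cpu at 36 (size 4, align 4) → ends 40
uid at 40 (size 4, align 4) → ends 44
gid at 44 (size 4, align 4) → ends 48
prio at 48 (size 2, align 2) → ends 50
tail pad 6 to reach multiple of 8
total 56 bytes, alignment 8
data bytes 48, size 56 → padding 8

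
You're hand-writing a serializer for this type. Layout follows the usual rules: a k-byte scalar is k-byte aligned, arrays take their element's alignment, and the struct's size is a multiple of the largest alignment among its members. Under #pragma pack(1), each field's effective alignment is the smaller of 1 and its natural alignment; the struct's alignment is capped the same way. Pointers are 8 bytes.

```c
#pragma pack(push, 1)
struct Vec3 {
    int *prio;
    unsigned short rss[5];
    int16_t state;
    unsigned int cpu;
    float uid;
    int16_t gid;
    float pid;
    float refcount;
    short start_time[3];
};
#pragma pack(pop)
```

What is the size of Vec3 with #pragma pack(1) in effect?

44

0..8  prio  (8B, 1-aligned)
8..18  rss  (10B, 1-aligned)
18..20  state  (2B, 1-aligned)
20..24  cpu  (4B, 1-aligned)
24..28  uid  (4B, 1-aligned)
28..30  gid  (2B, 1-aligned)
30..34  pid  (4B, 1-aligned)
34..38  refcount  (4B, 1-aligned)
38..44  start_time  (6B, 1-aligned)
sizeof = 44, alignof = 1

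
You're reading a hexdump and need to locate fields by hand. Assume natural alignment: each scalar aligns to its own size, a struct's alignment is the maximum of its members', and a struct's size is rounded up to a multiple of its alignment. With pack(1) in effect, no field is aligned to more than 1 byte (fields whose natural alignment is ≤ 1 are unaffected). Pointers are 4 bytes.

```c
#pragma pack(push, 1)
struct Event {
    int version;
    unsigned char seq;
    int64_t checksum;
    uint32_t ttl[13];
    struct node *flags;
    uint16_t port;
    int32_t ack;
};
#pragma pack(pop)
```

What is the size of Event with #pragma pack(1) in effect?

0..4  version  (4B, 1-aligned)
4..5  seq  (1B, 1-aligned)
5..13  checksum  (8B, 1-aligned)
13..65  ttl  (52B, 1-aligned)
65..69  flags  (4B, 1-aligned)
69..71  port  (2B, 1-aligned)
71..75  ack  (4B, 1-aligned)
sizeof = 75, alignof = 1

75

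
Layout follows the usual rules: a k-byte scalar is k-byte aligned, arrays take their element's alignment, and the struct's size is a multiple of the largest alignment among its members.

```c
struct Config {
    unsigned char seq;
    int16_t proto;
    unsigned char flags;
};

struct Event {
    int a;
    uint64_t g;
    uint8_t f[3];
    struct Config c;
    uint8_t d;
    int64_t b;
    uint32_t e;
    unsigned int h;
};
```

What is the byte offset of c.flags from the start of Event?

Config: seq at 0 (size 1, align 1) → ends 1; pad 1 to align 2 for proto; proto at 2 (size 2, align 2) → ends 4; flags at 4 (size 1, align 1) → ends 5; tail pad 1 to reach multiple of 2; total 6 bytes, alignment 2
a at 0 (size 4, align 4) → ends 4
pad 4 to align 8 for g
g at 8 (size 8, align 8) → ends 16
f at 16 (size 3, align 1) → ends 19
pad 1 to align 2 for c
c at 20 (size 6, align 2) → ends 26
within Config: flags at 4
20 + 4 = 24

24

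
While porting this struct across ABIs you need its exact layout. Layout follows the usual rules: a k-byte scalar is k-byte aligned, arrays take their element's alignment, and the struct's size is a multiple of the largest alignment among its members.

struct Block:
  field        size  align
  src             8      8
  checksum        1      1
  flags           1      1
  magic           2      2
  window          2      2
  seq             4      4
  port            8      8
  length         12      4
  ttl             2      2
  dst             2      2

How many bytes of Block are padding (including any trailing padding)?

0..8  src  (8B, 8-aligned)
8..9  checksum  (1B, 1-aligned)
9..10  flags  (1B, 1-aligned)
10..12  magic  (2B, 2-aligned)
12..14  window  (2B, 2-aligned)
14..16  -- padding (2B)
16..20  seq  (4B, 4-aligned)
20..24  -- padding (4B)
24..32  port  (8B, 8-aligned)
32..44  length  (12B, 4-aligned)
44..46  ttl  (2B, 2-aligned)
46..48  dst  (2B, 2-aligned)
sizeof = 48, alignof = 8
data bytes 42, size 48 → padding 6

6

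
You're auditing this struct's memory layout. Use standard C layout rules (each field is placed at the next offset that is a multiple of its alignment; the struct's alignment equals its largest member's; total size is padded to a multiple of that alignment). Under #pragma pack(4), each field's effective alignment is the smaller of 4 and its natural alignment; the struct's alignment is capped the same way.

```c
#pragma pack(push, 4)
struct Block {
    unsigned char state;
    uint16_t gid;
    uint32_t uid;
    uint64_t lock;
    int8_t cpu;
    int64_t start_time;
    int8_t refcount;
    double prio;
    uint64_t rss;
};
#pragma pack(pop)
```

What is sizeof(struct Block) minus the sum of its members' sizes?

7

0..1  state  (1B, 1-aligned)
1..2  -- padding (1B)
2..4  gid  (2B, 2-aligned)
4..8  uid  (4B, 4-aligned)
8..16  lock  (8B, 4-aligned)
16..17  cpu  (1B, 1-aligned)
17..20  -- padding (3B)
20..28  start_time  (8B, 4-aligned)
28..29  refcount  (1B, 1-aligned)
29..32  -- padding (3B)
32..40  prio  (8B, 4-aligned)
40..48  rss  (8B, 4-aligned)
sizeof = 48, alignof = 4
data bytes 41, size 48 → padding 7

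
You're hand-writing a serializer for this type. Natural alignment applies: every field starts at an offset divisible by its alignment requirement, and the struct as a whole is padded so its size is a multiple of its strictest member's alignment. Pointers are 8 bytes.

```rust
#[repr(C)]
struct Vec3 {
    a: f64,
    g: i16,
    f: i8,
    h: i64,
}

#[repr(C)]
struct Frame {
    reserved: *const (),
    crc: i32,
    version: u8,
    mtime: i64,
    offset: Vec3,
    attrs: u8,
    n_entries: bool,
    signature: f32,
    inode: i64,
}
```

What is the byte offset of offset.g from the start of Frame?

32

Vec3: 0..8  a  (8B, 8-aligned); 8..10  g  (2B, 2-aligned); 10..11  f  (1B, 1-aligned); 11..16  -- padding (5B); 16..24  h  (8B, 8-aligned); sizeof = 24, alignof = 8
0..8  reserved  (8B, 8-aligned)
8..12  crc  (4B, 4-aligned)
12..13  version  (1B, 1-aligned)
13..16  -- padding (3B)
16..24  mtime  (8B, 8-aligned)
24..48  offset  (24B, 8-aligned)
within Vec3: g at 8
24 + 8 = 32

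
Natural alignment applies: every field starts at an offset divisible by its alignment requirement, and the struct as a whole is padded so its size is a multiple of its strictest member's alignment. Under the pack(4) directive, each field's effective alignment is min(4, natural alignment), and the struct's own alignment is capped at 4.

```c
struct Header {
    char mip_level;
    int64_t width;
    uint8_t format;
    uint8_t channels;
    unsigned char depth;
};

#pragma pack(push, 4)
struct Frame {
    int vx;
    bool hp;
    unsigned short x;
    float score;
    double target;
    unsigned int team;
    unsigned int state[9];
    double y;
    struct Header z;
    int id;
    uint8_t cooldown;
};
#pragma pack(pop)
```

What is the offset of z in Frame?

Header: 0..1  mip_level  (1B, 1-aligned); 1..8  -- padding (7B); 8..16  width  (8B, 8-aligned); 16..17  format  (1B, 1-aligned); 17..18  channels  (1B, 1-aligned); 18..19  depth  (1B, 1-aligned); 19..24  -- tail padding (5B); sizeof = 24, alignof = 8
0..4  vx  (4B, 4-aligned)
4..5  hp  (1B, 1-aligned)
5..6  -- padding (1B)
6..8  x  (2B, 2-aligned)
8..12  score  (4B, 4-aligned)
12..20  target  (8B, 4-aligned)
20..24  team  (4B, 4-aligned)
24..60  state  (36B, 4-aligned)
60..68  y  (8B, 4-aligned)
68..92  z  (24B, 4-aligned)

68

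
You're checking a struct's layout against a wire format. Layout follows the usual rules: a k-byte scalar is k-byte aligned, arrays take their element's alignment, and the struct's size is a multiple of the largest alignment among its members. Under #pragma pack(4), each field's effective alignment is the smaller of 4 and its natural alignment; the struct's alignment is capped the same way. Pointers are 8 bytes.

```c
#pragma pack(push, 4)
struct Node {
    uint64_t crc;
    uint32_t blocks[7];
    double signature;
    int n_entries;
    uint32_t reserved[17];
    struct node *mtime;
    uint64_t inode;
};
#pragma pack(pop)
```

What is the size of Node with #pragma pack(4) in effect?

132

crc at 0 (size 8, align 4) → ends 8
blocks at 8 (size 28, align 4) → ends 36
signature at 36 (size 8, align 4) → ends 44
n_entries at 44 (size 4, align 4) → ends 48
reserved at 48 (size 68, align 4) → ends 116
mtime at 116 (size 8, align 4) → ends 124
inode at 124 (size 8, align 4) → ends 132
total 132 bytes, alignment 4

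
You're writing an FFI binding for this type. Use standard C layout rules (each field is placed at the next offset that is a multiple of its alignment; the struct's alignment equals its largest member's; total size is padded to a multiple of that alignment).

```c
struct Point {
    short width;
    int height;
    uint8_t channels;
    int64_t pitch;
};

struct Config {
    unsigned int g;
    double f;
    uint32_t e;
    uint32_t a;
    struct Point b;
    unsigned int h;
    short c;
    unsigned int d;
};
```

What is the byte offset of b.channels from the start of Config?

32

Point: width at 0 (size 2, align 2) → ends 2; pad 2 to align 4 for height; height at 4 (size 4, align 4) → ends 8; channels at 8 (size 1, align 1) → ends 9; pad 7 to align 8 for pitch; pitch at 16 (size 8, align 8) → ends 24; total 24 bytes, alignment 8
g at 0 (size 4, align 4) → ends 4
pad 4 to align 8 for f
f at 8 (size 8, align 8) → ends 16
e at 16 (size 4, align 4) → ends 20
a at 20 (size 4, align 4) → ends 24
b at 24 (size 24, align 8) → ends 48
within Point: channels at 8
24 + 8 = 32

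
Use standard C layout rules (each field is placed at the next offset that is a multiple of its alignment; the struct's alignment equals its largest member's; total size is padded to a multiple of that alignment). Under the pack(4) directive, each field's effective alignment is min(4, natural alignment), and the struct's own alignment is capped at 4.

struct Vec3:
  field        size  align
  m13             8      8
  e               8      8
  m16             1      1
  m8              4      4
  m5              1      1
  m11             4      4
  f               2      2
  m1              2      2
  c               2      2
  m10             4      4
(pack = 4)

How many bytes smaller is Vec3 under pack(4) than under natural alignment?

natural layout:
  @0: m13 [8B, align 8] → 8
  @8: e [8B, align 8] → 16
  @16: m16 [1B, align 1] → 17
  +3 pad (align 4)
  @20: m8 [4B, align 4] → 24
  @24: m5 [1B, align 1] → 25
  +3 pad (align 4)
  @28: m11 [4B, align 4] → 32
  @32: f [2B, align 2] → 34
  @34: m1 [2B, align 2] → 36
  @36: c [2B, align 2] → 38
  +2 pad (align 4)
  @40: m10 [4B, align 4] → 44
  +4 tail pad (align 8)
  size 48, align 8
packed(4) layout:
  @0: m13 [8B, align 4] → 8
  @8: e [8B, align 4] → 16
  @16: m16 [1B, align 1] → 17
  +3 pad (align 4)
  @20: m8 [4B, align 4] → 24
  @24: m5 [1B, align 1] → 25
  +3 pad (align 4)
  @28: m11 [4B, align 4] → 32
  @32: f [2B, align 2] → 34
  @34: m1 [2B, align 2] → 36
  @36: c [2B, align 2] → 38
  +2 pad (align 4)
  @40: m10 [4B, align 4] → 44
  size 44, align 4
48 − 44 = 4

4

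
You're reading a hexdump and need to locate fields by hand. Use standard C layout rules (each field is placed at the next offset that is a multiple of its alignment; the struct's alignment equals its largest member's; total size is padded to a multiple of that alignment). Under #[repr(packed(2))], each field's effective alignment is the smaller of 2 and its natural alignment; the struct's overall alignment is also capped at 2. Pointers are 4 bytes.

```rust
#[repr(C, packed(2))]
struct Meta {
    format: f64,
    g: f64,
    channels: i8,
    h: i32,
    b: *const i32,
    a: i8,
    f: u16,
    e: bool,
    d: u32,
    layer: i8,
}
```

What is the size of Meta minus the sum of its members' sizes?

4

@0: format [8B, align 2] → 8
@8: g [8B, align 2] → 16
@16: channels [1B, align 1] → 17
+1 pad (align 2)
@18: h [4B, align 2] → 22
@22: b [4B, align 2] → 26
@26: a [1B, align 1] → 27
+1 pad (align 2)
@28: f [2B, align 2] → 30
@30: e [1B, align 1] → 31
+1 pad (align 2)
@32: d [4B, align 2] → 36
@36: layer [1B, align 1] → 37
+1 tail pad (align 2)
size 38, align 2
data bytes 34, size 38 → padding 4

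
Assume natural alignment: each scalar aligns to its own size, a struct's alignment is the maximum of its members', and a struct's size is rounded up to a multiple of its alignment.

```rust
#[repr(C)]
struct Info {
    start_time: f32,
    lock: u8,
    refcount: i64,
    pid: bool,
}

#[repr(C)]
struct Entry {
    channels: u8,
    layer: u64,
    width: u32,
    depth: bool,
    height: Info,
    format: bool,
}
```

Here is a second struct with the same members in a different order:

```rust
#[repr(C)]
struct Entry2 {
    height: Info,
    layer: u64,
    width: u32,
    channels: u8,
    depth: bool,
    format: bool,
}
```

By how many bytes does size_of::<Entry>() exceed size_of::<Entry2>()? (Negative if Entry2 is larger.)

16

Info: 0..4  start_time  (4B, 4-aligned); 4..5  lock  (1B, 1-aligned); 5..8  -- padding (3B); 8..16  refcount  (8B, 8-aligned); 16..17  pid  (1B, 1-aligned); 17..24  -- tail padding (7B); sizeof = 24, alignof = 8
0..1  channels  (1B, 1-aligned)
1..8  -- padding (7B)
8..16  layer  (8B, 8-aligned)
16..20  width  (4B, 4-aligned)
20..21  depth  (1B, 1-aligned)
21..24  -- padding (3B)
24..48  height  (24B, 8-aligned)
48..49  format  (1B, 1-aligned)
49..56  -- tail padding (7B)
sizeof = 56, alignof = 8
— Entry2 —
0..24  height  (24B, 8-aligned)
24..32  layer  (8B, 8-aligned)
32..36  width  (4B, 4-aligned)
36..37  channels  (1B, 1-aligned)
37..38  depth  (1B, 1-aligned)
38..39  format  (1B, 1-aligned)
39..40  -- tail padding (1B)
sizeof = 40, alignof = 8
56 − 40 = 16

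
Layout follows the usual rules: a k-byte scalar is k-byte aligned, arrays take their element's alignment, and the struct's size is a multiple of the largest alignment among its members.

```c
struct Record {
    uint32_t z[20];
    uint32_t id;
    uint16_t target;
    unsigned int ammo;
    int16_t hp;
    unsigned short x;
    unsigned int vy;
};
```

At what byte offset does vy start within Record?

0..80  z  (80B, 4-aligned)
80..84  id  (4B, 4-aligned)
84..86  target  (2B, 2-aligned)
86..88  -- padding (2B)
88..92  ammo  (4B, 4-aligned)
92..94  hp  (2B, 2-aligned)
94..96  x  (2B, 2-aligned)
96..100  vy  (4B, 4-aligned)

96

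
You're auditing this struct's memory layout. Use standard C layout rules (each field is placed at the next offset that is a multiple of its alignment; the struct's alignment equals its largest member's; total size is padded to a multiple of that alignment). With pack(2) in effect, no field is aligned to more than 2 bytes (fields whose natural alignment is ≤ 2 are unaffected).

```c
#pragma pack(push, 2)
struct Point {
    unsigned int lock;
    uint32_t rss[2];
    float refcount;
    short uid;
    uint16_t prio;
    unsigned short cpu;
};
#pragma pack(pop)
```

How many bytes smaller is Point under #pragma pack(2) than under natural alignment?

natural layout:
  lock at 0 (size 4, align 4) → ends 4
  rss at 4 (size 8, align 4) → ends 12
  refcount at 12 (size 4, align 4) → ends 16
  uid at 16 (size 2, align 2) → ends 18
  prio at 18 (size 2, align 2) → ends 20
  cpu at 20 (size 2, align 2) → ends 22
  tail pad 2 to reach multiple of 4
  total 24 bytes, alignment 4
packed(2) layout:
  lock at 0 (size 4, align 2) → ends 4
  rss at 4 (size 8, align 2) → ends 12
  refcount at 12 (size 4, align 2) → ends 16
  uid at 16 (size 2, align 2) → ends 18
  prio at 18 (size 2, align 2) → ends 20
  cpu at 20 (size 2, align 2) → ends 22
  total 22 bytes, alignment 2
24 − 22 = 2

2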